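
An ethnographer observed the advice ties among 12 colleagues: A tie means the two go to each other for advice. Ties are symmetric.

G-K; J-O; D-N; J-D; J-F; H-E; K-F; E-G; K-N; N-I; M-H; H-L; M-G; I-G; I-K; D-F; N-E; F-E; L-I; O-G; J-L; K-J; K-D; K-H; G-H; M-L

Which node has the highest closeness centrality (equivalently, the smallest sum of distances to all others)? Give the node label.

Farness (sum of distances to all others) for each node — D:19, E:18, F:19, G:16, H:17, I:18, J:17, K:15, L:18, M:22, N:20, O:21.
The smallest farness is 15, for K, so K has the highest closeness.

K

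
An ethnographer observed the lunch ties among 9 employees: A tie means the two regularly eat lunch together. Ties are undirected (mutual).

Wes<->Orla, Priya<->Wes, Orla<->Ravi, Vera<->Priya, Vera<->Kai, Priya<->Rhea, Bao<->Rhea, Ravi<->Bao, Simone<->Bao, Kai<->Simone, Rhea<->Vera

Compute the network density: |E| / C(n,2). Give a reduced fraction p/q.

11/36

There are 11 edges and 9 nodes, so the maximum possible is C(9,2) = 36.
Density = 11/36.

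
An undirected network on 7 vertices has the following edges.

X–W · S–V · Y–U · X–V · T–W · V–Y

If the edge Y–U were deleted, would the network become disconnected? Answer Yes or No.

Without the Y–U edge there is no alternate route between Y and U, so the network disconnects. It is a bridge.

Yes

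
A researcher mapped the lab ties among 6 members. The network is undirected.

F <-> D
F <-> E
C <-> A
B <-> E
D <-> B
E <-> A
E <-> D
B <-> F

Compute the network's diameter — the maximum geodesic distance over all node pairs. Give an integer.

3

Eccentricity of each node (its greatest distance to any other): A:2, B:3, C:3, D:3, E:2, F:3.
The maximum eccentricity is 3, realized for instance by the pair C–D via C – A – E – D. So the diameter is 3.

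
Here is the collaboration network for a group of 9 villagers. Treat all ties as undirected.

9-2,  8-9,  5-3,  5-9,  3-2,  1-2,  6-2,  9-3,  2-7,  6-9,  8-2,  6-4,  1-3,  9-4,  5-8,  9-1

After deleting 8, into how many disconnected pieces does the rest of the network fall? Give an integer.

1

8's neighbors (2, 5, and 9) remain reachable from one another through other ties, so the rest of the network stays in one piece.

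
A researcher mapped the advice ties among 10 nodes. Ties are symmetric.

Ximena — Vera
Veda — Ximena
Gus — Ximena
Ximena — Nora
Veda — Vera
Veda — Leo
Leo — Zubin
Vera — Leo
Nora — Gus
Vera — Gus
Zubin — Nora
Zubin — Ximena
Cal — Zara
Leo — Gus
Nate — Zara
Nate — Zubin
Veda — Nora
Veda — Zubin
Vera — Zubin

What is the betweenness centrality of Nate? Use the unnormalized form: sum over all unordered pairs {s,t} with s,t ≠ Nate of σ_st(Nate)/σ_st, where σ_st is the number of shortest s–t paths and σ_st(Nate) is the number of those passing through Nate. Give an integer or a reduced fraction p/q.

Pairs whose geodesics pass through Nate — Veda–Cal: 1; Veda–Zara: 1; Ximena–Cal: 1; Ximena–Zara: 1; Zubin–Cal: 1; Zubin–Zara: 1; Nora–Cal: 1; Nora–Zara: 1; Vera–Cal: 1; Vera–Zara: 1; Gus–Cal: 4/4; Gus–Zara: 4/4; Leo–Cal: 1; Leo–Zara: 1.
All other pairs contribute 0.
Summing the contributions gives betweenness(Nate) = 14.

14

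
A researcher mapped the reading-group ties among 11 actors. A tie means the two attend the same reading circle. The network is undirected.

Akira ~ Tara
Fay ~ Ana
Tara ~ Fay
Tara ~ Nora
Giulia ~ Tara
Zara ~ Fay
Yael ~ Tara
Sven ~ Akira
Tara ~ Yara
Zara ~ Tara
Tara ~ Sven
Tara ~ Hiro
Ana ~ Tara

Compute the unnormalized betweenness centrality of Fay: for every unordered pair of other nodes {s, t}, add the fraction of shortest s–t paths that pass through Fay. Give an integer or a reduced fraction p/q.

Pairs whose geodesics pass through Fay — Zara–Ana: 1/2.
All other pairs contribute 0.
Summing the contributions gives betweenness(Fay) = 1/2.

1/2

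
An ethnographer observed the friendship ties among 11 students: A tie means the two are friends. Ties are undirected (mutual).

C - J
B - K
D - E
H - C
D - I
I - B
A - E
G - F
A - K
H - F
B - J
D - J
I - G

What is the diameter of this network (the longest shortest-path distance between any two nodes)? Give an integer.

5

Eccentricity of each node (its greatest distance to any other): A:5, B:3, C:4, D:3, E:4, F:5, G:4, H:5, I:3, J:3, K:4.
The maximum eccentricity is 5, realized for instance by the pair A–F via A – E – D – I – G – F. So the diameter is 5.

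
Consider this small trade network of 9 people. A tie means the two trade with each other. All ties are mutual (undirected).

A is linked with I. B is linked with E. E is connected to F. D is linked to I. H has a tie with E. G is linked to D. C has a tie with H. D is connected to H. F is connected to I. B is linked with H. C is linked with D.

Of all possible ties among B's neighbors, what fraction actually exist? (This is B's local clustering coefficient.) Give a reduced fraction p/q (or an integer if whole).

B's neighbors: E and H (k = 2).
Possible neighbor pairs: C(2,2) = 1. Edges among them: E–H → e = 1.
Clustering(B) = 1/1.

1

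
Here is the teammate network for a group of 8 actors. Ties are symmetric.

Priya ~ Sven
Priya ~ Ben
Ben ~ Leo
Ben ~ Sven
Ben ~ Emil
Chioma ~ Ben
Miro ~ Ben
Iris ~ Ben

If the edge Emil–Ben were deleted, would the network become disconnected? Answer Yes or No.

Yes

Without the Emil–Ben edge there is no alternate route between Emil and Ben, so the network disconnects. It is a bridge.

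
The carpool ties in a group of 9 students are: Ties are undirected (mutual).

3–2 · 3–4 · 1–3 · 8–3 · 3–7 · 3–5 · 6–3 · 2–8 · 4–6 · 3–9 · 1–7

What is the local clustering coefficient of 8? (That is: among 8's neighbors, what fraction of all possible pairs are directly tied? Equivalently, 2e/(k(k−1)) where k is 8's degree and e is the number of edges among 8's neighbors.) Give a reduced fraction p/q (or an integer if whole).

8's neighbors: 2 and 3 (k = 2).
Possible neighbor pairs: C(2,2) = 1. Edges among them: 2–3 → e = 1.
Clustering(8) = 1/1.

1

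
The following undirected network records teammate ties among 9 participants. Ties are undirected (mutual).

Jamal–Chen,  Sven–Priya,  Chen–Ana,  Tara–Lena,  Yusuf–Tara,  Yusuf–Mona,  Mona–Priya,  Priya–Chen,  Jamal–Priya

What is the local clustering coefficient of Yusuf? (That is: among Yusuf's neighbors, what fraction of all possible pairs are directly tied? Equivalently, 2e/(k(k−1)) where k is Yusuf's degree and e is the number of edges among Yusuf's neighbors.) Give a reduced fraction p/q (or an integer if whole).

Yusuf's neighbors: Mona and Tara (k = 2).
Possible neighbor pairs: C(2,2) = 1. Edges among them: none → e = 0.
Clustering(Yusuf) = 0/1.

0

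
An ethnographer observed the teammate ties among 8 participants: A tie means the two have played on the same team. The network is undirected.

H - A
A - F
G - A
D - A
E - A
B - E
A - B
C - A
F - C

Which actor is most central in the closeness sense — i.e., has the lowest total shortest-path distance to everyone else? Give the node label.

A

Farness (sum of distances to all others) for each node — A:7, B:12, C:12, D:13, E:12, F:12, G:13, H:13.
The smallest farness is 7, for A, so A has the highest closeness.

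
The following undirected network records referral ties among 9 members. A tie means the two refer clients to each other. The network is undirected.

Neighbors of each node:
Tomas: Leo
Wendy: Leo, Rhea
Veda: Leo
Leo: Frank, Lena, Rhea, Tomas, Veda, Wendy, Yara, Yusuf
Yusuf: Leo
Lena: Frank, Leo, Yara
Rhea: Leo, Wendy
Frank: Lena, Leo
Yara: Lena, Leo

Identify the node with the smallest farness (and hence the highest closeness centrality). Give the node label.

Farness (sum of distances to all others) for each node — Frank:14, Lena:13, Leo:8, Rhea:14, Tomas:15, Veda:15, Wendy:14, Yara:14, Yusuf:15.
The smallest farness is 8, for Leo, so Leo has the highest closeness.

Leo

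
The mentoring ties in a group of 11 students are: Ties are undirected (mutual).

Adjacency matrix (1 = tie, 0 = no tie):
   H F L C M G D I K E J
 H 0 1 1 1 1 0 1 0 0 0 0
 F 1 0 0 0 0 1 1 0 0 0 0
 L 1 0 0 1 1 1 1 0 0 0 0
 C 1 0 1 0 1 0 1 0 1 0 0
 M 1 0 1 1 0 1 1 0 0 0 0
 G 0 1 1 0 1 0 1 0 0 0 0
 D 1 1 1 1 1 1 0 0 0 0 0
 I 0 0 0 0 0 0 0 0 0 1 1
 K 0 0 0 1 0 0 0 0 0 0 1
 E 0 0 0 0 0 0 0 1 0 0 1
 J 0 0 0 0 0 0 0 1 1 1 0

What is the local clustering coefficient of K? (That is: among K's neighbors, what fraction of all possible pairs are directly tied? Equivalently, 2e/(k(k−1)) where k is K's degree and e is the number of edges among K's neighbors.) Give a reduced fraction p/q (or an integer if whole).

0

K's neighbors: C and J (k = 2).
Possible neighbor pairs: C(2,2) = 1. Edges among them: none → e = 0.
Clustering(K) = 0/1.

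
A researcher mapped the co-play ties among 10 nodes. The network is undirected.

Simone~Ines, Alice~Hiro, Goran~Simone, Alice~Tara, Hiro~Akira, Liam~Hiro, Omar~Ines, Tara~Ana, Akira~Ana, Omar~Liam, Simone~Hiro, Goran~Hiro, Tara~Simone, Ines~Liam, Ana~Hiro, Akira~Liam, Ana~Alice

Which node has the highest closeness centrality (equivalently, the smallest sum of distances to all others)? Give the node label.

Farness (sum of distances to all others) for each node — Akira:15, Alice:17, Ana:16, Goran:17, Hiro:12, Ines:17, Liam:15, Omar:20, Simone:14, Tara:17.
The smallest farness is 12, for Hiro, so Hiro has the highest closeness.

Hiro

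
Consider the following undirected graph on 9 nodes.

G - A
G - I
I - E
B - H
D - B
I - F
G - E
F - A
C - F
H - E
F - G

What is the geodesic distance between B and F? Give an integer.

4

One shortest route is B – H – E – I – F, which uses 4 edges, and at distance 3 from B we only reach {G, I}, which does not include F. So d(B,F) = 4.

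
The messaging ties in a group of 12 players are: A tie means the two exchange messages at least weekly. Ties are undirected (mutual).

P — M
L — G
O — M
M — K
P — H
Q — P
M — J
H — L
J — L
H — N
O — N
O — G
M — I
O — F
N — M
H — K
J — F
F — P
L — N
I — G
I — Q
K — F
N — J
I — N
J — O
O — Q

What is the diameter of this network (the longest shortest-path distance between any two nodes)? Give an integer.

3

Eccentricity of each node (its greatest distance to any other): F:3, G:3, H:2, I:3, J:2, K:3, L:3, M:2, N:2, O:2, P:3, Q:3.
The maximum eccentricity is 3, realized for instance by the pair Q–L via Q – P – H – L. So the diameter is 3.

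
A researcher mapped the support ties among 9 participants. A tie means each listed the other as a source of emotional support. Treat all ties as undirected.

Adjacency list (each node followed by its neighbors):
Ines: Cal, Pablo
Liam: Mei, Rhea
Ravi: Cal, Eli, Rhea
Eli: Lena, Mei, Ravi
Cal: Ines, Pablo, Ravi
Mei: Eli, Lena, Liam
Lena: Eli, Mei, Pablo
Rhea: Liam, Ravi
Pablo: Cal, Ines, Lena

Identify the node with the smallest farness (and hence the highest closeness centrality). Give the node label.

Farness (sum of distances to all others) for each node — Cal:15, Eli:14, Ines:19, Lena:14, Liam:18, Mei:15, Pablo:15, Ravi:13, Rhea:17.
The smallest farness is 13, for Ravi, so Ravi has the highest closeness.

Ravi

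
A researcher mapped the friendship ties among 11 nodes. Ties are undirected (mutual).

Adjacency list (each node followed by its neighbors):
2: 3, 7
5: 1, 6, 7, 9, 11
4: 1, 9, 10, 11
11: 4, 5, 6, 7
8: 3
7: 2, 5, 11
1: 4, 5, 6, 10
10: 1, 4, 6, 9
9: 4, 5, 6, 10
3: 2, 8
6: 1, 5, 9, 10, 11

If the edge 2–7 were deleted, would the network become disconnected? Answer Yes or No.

Without the 2–7 edge there is no alternate route between 2 and 7, so the network disconnects. It is a bridge.

Yes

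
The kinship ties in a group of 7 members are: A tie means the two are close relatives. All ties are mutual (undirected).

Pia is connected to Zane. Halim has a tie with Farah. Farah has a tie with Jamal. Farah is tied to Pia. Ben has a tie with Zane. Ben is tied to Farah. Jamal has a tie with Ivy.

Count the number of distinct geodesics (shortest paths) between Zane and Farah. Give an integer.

2

The shortest distance is 2. The length-2 paths are: Zane–Pia–Farah; Zane–Ben–Farah.
That gives 2 distinct shortest paths.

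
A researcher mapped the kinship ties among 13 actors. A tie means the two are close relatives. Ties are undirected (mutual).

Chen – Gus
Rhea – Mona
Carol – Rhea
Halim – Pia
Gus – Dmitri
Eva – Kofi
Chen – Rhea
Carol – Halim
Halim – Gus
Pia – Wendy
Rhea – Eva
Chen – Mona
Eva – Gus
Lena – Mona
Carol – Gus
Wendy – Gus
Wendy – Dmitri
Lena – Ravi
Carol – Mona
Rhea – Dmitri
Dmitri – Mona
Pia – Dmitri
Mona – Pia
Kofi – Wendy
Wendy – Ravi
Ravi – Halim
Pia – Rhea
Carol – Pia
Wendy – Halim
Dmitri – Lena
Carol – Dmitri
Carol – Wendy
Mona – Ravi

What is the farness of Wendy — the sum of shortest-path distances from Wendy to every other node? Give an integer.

Distances from Wendy: Carol:1, Chen:2, Dmitri:1, Eva:2, Gus:1, Halim:1, Kofi:1, Lena:2, Mona:2, Pia:1, Ravi:1, Rhea:2.
Sum = 1 + 2 + 1 + 2 + 1 + 1 + 1 + 2 + 2 + 1 + 1 + 2 = 17.

17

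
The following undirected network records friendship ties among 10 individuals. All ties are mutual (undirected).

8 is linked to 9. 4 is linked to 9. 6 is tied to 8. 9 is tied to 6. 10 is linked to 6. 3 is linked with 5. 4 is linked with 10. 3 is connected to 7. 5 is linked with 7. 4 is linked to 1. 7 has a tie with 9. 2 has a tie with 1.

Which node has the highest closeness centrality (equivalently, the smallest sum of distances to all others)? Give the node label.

9

Farness (sum of distances to all others) for each node — 1:23, 2:31, 3:26, 4:17, 5:26, 6:20, 7:19, 8:21, 9:15, 10:22.
The smallest farness is 15, for 9, so 9 has the highest closeness.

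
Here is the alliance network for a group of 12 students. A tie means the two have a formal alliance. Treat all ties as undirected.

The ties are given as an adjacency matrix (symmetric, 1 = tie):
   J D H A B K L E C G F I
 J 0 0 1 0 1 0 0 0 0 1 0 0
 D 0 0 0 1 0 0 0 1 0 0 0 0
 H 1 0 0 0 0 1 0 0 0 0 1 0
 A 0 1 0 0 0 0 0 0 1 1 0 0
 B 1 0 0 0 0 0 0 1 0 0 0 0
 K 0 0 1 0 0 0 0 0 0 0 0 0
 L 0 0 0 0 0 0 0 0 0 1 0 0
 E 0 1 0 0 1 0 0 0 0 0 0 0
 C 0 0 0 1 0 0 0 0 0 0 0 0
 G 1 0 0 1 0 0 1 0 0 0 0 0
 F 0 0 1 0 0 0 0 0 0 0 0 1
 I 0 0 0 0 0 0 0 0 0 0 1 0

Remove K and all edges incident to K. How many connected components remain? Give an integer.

1

K's neighbors (H) remain reachable from one another through other ties, so the rest of the network stays in one piece.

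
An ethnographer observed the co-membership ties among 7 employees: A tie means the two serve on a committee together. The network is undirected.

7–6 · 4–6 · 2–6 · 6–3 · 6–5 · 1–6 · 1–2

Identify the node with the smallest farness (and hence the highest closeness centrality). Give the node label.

Farness (sum of distances to all others) for each node — 1:10, 2:10, 3:11, 4:11, 5:11, 6:6, 7:11.
The smallest farness is 6, for 6, so 6 has the highest closeness.

6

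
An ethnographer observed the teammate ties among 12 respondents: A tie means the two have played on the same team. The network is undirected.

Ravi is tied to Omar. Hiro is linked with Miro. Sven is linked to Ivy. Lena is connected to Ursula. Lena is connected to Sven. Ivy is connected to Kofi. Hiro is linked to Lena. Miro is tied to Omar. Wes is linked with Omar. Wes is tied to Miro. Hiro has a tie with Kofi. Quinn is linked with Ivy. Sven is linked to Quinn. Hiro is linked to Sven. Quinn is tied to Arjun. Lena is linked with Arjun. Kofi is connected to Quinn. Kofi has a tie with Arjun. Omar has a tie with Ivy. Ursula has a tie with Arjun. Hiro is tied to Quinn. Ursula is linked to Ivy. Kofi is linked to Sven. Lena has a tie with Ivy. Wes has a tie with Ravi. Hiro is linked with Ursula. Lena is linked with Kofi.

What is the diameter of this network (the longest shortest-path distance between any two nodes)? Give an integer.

4

Eccentricity of each node (its greatest distance to any other): Arjun:4, Hiro:3, Ivy:2, Kofi:3, Lena:3, Miro:3, Omar:3, Quinn:3, Ravi:4, Sven:3, Ursula:3, Wes:4.
The maximum eccentricity is 4, realized for instance by the pair Wes–Arjun via Wes – Miro – Hiro – Kofi – Arjun. So the diameter is 4.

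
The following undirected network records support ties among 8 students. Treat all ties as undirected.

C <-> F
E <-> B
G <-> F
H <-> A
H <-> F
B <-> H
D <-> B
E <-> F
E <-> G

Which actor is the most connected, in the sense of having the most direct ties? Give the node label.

Degrees — A:1, B:3, C:1, D:1, E:3, F:4, G:2, H:3.
The maximum is 4, attained only by F.

F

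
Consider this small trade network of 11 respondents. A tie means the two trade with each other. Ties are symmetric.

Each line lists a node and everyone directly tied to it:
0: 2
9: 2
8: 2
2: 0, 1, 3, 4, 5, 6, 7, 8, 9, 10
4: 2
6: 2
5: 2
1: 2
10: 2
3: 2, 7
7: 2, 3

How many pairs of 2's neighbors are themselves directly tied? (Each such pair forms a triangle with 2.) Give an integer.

1

2's neighbors: 0, 1, 3, 4, 5, 6, 7, 8, 9, and 10.
Neighbor pairs that are themselves tied: 2–3–7. Each forms one triangle with 2, for 1 in total.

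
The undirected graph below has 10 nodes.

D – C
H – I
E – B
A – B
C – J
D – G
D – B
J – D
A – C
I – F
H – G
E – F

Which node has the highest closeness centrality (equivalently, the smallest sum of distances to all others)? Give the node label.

D

Farness (sum of distances to all others) for each node — A:22, B:17, C:21, D:16, E:20, F:23, G:19, H:22, I:24, J:22.
The smallest farness is 16, for D, so D has the highest closeness.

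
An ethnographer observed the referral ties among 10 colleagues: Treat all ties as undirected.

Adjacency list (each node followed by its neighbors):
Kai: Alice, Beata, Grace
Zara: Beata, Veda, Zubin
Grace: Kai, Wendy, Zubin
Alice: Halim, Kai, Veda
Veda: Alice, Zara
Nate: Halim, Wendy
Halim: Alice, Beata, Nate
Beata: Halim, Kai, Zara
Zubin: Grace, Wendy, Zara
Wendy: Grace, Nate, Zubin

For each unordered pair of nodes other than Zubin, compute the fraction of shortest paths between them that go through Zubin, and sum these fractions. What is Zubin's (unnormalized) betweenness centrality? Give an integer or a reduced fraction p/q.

13/3

Pairs whose geodesics pass through Zubin — Beata–Wendy: 1/3; Nate–Zara: 1/2; Wendy–Zara: 1; Wendy–Veda: 1; Grace–Zara: 1; Grace–Veda: 1/2.
All other pairs contribute 0.
Summing the contributions gives betweenness(Zubin) = 13/3.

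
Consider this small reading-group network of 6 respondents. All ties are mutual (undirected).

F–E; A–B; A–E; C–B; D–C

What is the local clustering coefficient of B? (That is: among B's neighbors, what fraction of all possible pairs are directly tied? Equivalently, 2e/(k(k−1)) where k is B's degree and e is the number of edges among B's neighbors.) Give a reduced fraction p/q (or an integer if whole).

0

B's neighbors: A and C (k = 2).
Possible neighbor pairs: C(2,2) = 1. Edges among them: none → e = 0.
Clustering(B) = 0/1.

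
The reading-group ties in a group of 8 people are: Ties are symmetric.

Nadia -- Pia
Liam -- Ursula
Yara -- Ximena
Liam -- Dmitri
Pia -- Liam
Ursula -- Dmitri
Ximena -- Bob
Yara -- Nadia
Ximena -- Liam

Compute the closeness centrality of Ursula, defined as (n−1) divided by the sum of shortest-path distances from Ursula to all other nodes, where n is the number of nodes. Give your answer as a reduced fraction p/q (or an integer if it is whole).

Distances from Ursula: Bob:3, Dmitri:1, Liam:1, Nadia:3, Pia:2, Ximena:2, Yara:3. Sum = 15.
n = 8, so closeness = 7/15.

7/15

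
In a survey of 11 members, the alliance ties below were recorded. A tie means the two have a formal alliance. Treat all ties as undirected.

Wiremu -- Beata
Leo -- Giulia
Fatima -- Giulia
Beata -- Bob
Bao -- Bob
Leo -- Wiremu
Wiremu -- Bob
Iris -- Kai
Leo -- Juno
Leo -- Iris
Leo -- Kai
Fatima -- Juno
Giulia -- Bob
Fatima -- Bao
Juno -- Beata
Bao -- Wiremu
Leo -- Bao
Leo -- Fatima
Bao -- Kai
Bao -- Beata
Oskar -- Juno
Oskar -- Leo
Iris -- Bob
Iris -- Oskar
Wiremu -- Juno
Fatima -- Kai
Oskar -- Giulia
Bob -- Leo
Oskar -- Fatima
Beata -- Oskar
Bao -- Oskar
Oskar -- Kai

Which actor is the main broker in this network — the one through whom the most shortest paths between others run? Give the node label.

Unnormalized betweenness of each node: Bao:179/60, Beata:59/60, Bob:91/30, Fatima:29/20, Giulia:8/15, Iris:8/15, Juno:67/60, Kai:7/12, Leo:123/20, Oskar:49/10, Wiremu:11/15.
Leo has the largest value, 123/20, making it the main broker — the node through which the most shortest paths run.

Leo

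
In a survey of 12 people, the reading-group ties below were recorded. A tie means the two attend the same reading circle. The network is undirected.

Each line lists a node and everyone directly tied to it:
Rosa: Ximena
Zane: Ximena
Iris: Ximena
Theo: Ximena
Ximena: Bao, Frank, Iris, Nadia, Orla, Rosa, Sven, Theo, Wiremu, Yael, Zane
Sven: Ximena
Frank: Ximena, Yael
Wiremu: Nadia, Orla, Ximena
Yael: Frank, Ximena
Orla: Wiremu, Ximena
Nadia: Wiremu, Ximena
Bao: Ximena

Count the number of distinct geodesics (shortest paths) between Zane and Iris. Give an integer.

1

The shortest distance is 2, and the only length-2 path is Zane–Ximena–Iris. So there is exactly 1 shortest path.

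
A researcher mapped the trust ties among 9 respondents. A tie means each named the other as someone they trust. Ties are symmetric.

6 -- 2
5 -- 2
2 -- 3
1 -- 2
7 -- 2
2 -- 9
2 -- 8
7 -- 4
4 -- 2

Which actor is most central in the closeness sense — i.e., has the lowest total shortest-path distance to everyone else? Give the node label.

Farness (sum of distances to all others) for each node — 1:15, 2:8, 3:15, 4:14, 5:15, 6:15, 7:14, 8:15, 9:15.
The smallest farness is 8, for 2, so 2 has the highest closeness.

2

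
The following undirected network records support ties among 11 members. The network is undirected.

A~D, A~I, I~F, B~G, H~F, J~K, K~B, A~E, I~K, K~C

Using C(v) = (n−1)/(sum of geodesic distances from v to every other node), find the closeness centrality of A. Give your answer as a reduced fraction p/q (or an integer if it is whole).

10/23

Distances from A: B:3, C:3, D:1, E:1, F:2, G:4, H:3, I:1, J:3, K:2. Sum = 23.
n = 11, so closeness = 10/23.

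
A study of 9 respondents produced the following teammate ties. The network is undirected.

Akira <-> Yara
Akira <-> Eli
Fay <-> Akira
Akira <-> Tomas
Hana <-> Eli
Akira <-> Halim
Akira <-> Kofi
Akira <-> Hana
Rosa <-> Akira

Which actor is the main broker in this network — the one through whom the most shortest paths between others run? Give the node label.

Akira

Unnormalized betweenness of each node: Akira:27, Eli:0, Fay:0, Halim:0, Hana:0, Kofi:0, Rosa:0, Tomas:0, Yara:0.
Akira has the largest value, 27, making it the main broker — the node through which the most shortest paths run.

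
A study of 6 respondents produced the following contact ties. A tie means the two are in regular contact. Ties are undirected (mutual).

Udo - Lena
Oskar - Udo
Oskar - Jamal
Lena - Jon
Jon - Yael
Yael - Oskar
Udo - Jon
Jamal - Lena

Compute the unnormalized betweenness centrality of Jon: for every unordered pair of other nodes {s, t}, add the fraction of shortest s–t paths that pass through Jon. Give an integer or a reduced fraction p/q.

Pairs whose geodesics pass through Jon — Yael–Udo: 1/2; Yael–Lena: 1.
All other pairs contribute 0.
Summing the contributions gives betweenness(Jon) = 3/2.

3/2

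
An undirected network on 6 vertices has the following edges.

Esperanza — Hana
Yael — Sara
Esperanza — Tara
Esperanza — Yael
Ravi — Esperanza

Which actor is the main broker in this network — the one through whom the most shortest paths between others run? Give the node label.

Esperanza

Unnormalized betweenness of each node: Esperanza:9, Hana:0, Ravi:0, Sara:0, Tara:0, Yael:4.
Esperanza has the largest value, 9, making it the main broker — the node through which the most shortest paths run.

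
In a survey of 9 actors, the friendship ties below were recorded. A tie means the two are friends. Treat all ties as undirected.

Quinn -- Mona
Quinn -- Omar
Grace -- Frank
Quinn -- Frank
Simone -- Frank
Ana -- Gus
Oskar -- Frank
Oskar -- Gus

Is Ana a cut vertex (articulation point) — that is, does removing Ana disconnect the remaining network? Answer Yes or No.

Even without Ana, every remaining node can still reach every other (the residual graph is connected), so Ana is not a cut vertex.

No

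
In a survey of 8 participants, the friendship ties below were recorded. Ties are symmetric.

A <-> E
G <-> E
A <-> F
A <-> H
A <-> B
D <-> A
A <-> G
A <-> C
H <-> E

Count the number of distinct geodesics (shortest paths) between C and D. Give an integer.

1

The shortest distance is 2, and the only length-2 path is C–A–D. So there is exactly 1 shortest path.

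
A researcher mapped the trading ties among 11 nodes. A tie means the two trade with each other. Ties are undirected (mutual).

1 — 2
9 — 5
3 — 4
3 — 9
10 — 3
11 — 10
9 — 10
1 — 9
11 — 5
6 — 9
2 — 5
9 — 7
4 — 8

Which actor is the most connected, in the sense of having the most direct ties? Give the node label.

Degrees — 1:2, 2:2, 3:3, 4:2, 5:3, 6:1, 7:1, 8:1, 9:6, 10:3, 11:2.
The maximum is 6, attained only by 9.

9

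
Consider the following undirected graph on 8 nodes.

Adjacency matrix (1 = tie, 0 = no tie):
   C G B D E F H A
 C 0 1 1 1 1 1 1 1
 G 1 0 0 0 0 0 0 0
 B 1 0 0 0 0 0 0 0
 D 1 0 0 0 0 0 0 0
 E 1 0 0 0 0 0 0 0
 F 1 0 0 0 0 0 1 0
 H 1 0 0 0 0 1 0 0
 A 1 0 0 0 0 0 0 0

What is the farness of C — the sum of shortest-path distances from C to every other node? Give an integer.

7

Distances from C: A:1, B:1, D:1, E:1, F:1, G:1, H:1.
Sum = 1 + 1 + 1 + 1 + 1 + 1 + 1 = 7.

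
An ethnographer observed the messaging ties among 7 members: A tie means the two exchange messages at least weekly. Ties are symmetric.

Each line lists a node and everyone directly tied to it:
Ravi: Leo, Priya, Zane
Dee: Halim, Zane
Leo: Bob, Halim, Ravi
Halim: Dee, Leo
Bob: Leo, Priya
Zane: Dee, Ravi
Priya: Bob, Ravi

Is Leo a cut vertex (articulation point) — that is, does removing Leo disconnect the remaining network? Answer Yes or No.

Even without Leo, every remaining node can still reach every other (the residual graph is connected), so Leo is not a cut vertex.

No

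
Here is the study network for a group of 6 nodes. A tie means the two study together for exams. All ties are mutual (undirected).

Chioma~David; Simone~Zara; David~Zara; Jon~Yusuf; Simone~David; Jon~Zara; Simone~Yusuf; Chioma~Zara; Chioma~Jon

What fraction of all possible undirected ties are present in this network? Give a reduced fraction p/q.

There are 9 edges and 6 nodes, so the maximum possible is C(6,2) = 15.
Density = 9/15 = 3/5.

3/5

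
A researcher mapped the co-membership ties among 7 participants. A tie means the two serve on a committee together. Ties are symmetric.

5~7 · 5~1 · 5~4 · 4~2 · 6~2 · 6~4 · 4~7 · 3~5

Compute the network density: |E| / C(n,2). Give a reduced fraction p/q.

8/21

There are 8 edges and 7 nodes, so the maximum possible is C(7,2) = 21.
Density = 8/21.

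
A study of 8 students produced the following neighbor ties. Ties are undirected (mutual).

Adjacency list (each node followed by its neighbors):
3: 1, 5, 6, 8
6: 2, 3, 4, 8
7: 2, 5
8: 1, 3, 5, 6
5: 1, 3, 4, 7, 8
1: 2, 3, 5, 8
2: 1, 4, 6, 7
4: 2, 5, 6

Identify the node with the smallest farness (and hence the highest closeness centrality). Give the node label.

Farness (sum of distances to all others) for each node — 1:10, 2:10, 3:10, 4:11, 5:9, 6:10, 7:12, 8:10.
The smallest farness is 9, for 5, so 5 has the highest closeness.

5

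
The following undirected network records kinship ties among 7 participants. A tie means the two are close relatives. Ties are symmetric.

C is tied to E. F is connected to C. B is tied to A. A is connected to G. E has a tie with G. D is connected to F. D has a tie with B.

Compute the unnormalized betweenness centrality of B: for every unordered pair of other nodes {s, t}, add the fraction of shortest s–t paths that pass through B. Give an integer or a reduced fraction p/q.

Pairs whose geodesics pass through B — D–G: 1; D–A: 1; F–A: 1.
All other pairs contribute 0.
Summing the contributions gives betweenness(B) = 3.

3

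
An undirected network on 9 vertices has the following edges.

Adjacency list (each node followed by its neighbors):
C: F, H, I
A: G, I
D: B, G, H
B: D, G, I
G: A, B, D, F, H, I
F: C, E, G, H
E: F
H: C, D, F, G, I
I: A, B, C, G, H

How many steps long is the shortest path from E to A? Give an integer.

3

One shortest route is E – F – G – A, which uses 3 edges, and at distance 2 from E we only reach {C, G, H}, which does not include A. So d(E,A) = 3.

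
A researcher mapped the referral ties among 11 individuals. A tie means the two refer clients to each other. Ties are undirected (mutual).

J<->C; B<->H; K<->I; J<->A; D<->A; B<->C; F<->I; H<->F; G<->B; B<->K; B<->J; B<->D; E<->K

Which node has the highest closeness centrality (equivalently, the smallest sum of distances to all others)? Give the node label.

Farness (sum of distances to all others) for each node — A:27, B:14, C:21, D:21, E:27, F:25, G:23, H:20, I:24, J:20, K:18.
The smallest farness is 14, for B, so B has the highest closeness.

B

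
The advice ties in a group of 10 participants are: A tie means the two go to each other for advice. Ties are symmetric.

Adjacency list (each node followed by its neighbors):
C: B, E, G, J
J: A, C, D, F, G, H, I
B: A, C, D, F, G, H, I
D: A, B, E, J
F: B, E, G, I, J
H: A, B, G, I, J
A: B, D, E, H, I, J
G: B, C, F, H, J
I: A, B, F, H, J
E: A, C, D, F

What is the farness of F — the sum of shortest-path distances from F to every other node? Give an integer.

Distances from F: A:2, B:1, C:2, D:2, E:1, G:1, H:2, I:1, J:1.
Sum = 2 + 1 + 2 + 2 + 1 + 1 + 2 + 1 + 1 = 13.

13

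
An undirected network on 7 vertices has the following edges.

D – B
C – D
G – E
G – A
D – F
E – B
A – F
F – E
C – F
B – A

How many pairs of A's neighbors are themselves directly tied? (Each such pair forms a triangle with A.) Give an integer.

A's neighbors are B, F, and G, but none of them are tied to each other, so no triangle contains A.

0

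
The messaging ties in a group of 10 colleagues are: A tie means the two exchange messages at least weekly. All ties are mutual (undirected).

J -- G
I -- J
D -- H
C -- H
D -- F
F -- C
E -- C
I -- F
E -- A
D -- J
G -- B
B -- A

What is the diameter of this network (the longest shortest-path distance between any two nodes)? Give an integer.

4

Eccentricity of each node (its greatest distance to any other): A:4, B:4, C:4, D:4, E:4, F:4, G:4, H:4, I:4, J:4.
The maximum eccentricity is 4, realized for instance by the pair C–G via C – H – D – J – G. So the diameter is 4.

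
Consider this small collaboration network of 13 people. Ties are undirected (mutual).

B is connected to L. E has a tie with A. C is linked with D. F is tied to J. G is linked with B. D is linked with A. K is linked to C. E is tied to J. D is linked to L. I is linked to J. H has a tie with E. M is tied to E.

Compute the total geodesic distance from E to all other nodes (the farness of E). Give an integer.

Distances from E: A:1, B:4, C:3, D:2, F:2, G:5, H:1, I:2, J:1, K:4, L:3, M:1.
Sum = 1 + 4 + 3 + 2 + 2 + 5 + 1 + 2 + 1 + 4 + 3 + 1 = 29.

29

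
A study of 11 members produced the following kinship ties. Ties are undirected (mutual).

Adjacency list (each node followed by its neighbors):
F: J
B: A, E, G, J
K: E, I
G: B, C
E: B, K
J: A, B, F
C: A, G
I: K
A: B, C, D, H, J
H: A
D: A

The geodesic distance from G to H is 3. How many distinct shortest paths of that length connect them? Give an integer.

2

The shortest distance is 3. The length-3 paths are: G–B–A–H; G–C–A–H.
That gives 2 distinct shortest paths.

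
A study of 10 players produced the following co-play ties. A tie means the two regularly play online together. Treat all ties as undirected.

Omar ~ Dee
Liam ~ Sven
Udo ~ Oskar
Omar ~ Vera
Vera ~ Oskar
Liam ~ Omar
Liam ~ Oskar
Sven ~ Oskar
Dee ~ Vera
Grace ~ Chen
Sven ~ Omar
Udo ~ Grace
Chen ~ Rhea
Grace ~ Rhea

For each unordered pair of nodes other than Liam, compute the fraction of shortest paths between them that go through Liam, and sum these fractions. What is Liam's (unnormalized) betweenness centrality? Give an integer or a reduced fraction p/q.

Pairs whose geodesics pass through Liam — Omar–Oskar: 1/3; Omar–Chen: 1/3; Omar–Udo: 1/3; Omar–Grace: 1/3; Omar–Rhea: 1/3.
All other pairs contribute 0.
Summing the contributions gives betweenness(Liam) = 5/3.

5/3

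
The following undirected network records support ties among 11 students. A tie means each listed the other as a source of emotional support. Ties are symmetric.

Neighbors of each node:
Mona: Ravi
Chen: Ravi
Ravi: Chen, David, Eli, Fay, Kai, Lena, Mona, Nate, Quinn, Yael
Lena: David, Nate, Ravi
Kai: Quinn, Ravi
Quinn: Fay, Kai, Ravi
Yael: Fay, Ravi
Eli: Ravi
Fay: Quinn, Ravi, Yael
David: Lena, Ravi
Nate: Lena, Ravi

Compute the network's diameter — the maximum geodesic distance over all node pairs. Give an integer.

2

Eccentricity of each node (its greatest distance to any other): Chen:2, David:2, Eli:2, Fay:2, Kai:2, Lena:2, Mona:2, Nate:2, Quinn:2, Ravi:1, Yael:2.
The maximum eccentricity is 2, realized for instance by the pair Kai–Nate via Kai – Ravi – Nate. So the diameter is 2.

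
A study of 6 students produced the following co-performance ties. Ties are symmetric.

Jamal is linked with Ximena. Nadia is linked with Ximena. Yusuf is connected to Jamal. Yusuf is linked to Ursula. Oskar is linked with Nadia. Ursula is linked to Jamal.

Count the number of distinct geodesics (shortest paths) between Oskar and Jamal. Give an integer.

The shortest distance is 3, and the only length-3 path is Oskar–Nadia–Ximena–Jamal. So there is exactly 1 shortest path.

1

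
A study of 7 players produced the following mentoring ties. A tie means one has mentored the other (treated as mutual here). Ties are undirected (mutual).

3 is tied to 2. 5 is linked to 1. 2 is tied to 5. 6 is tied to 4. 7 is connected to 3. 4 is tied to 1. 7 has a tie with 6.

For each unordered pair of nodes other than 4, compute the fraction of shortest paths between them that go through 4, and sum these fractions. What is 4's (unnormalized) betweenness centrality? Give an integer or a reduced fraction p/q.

Pairs whose geodesics pass through 4 — 7–1: 1; 6–1: 1; 6–5: 1.
All other pairs contribute 0.
Summing the contributions gives betweenness(4) = 3.

3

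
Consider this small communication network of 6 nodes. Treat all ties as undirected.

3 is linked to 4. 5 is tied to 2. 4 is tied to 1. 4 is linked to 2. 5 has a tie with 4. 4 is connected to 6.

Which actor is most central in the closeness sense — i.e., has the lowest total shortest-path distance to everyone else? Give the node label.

Farness (sum of distances to all others) for each node — 1:9, 2:8, 3:9, 4:5, 5:8, 6:9.
The smallest farness is 5, for 4, so 4 has the highest closeness.

4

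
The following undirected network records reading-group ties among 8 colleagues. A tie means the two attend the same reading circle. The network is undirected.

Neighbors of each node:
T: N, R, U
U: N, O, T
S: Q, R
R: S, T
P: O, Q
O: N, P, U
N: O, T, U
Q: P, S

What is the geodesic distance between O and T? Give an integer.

2

One shortest route is O – U – T, which uses 2 edges, and O and T are not directly tied, so nothing shorter exists. So d(O,T) = 2.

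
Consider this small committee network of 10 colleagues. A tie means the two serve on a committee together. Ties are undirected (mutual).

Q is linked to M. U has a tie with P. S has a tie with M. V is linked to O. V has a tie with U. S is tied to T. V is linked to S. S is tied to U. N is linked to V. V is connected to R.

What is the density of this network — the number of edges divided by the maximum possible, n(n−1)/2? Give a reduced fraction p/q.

There are 10 edges and 10 nodes, so the maximum possible is C(10,2) = 45.
Density = 10/45 = 2/9.

2/9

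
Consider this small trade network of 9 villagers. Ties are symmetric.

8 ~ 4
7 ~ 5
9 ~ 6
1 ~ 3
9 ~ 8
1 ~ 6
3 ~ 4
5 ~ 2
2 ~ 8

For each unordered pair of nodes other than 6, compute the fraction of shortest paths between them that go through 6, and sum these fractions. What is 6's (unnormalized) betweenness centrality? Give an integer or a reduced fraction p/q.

Pairs whose geodesics pass through 6 — 7–1: 1/2; 9–3: 1/2; 9–1: 1; 1–8: 1/2; 1–5: 1/2; 1–2: 1/2.
All other pairs contribute 0.
Summing the contributions gives betweenness(6) = 7/2.

7/2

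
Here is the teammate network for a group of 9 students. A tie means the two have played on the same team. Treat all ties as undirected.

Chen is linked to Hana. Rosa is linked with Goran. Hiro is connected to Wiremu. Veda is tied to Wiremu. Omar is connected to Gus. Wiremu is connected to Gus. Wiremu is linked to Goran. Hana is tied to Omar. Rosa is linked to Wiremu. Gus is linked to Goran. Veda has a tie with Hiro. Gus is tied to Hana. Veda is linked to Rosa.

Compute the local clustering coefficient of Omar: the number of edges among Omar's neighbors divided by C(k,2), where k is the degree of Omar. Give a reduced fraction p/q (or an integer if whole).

Omar's neighbors: Gus and Hana (k = 2).
Possible neighbor pairs: C(2,2) = 1. Edges among them: Gus–Hana → e = 1.
Clustering(Omar) = 1/1.

1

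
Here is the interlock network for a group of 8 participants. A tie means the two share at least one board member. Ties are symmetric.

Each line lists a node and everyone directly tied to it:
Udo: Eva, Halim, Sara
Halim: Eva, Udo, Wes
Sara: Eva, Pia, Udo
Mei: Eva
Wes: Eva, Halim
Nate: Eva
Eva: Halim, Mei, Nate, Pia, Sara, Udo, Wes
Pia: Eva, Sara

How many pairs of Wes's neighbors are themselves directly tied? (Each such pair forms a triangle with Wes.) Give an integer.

Wes's neighbors: Eva and Halim.
Neighbor pairs that are themselves tied: Wes–Eva–Halim. Each forms one triangle with Wes, for 1 in total.

1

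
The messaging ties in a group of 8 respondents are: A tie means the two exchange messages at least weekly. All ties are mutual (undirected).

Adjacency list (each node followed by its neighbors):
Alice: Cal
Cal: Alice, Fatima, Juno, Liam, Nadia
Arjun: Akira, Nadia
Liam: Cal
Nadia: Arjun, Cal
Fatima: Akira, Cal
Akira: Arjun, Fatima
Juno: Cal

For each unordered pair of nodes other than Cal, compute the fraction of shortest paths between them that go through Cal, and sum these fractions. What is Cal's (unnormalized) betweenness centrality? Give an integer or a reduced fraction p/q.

Pairs whose geodesics pass through Cal — Nadia–Alice: 1; Nadia–Juno: 1; Nadia–Liam: 1; Nadia–Fatima: 1; Alice–Juno: 1; Alice–Akira: 1; Alice–Liam: 1; Alice–Arjun: 1; Alice–Fatima: 1; Juno–Akira: 1; Juno–Liam: 1; Juno–Arjun: 1; Juno–Fatima: 1; Akira–Liam: 1 … (+2 more pairs).
All other pairs contribute 0.
Summing the contributions gives betweenness(Cal) = 16.

16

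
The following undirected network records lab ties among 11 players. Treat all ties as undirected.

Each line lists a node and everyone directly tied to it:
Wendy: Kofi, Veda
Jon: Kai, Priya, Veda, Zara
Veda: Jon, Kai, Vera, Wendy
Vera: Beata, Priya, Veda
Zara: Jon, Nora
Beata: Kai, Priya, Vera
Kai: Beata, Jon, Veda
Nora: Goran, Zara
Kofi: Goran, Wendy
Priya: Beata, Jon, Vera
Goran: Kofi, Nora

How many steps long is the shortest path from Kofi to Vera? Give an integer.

3

One shortest route is Kofi – Wendy – Veda – Vera, which uses 3 edges, and at distance 2 from Kofi we only reach {Nora, Veda}, which does not include Vera. So d(Kofi,Vera) = 3.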